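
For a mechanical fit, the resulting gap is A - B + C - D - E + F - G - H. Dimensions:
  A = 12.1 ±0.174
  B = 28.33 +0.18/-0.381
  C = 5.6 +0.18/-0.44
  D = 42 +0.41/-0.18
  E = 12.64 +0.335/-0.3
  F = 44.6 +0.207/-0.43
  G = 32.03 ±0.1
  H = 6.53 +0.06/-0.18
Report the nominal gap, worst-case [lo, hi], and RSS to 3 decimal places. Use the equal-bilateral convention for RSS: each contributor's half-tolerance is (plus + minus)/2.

Stack each dimension's contribution:
  +A: nom +12.100 → Σnom=12.100; wc +0.174/-0.174 → slack +0.174/-0.174; half-tol=0.174, Σhalf²=0.030276
  -B: nom -28.330 → Σnom=-16.230; wc +0.381/-0.180 → slack +0.555/-0.354; half-tol=0.280, Σhalf²=0.108956
  +C: nom +5.600 → Σnom=-10.630; wc +0.180/-0.440 → slack +0.735/-0.794; half-tol=0.310, Σhalf²=0.205056
  -D: nom -42.000 → Σnom=-52.630; wc +0.180/-0.410 → slack +0.915/-1.204; half-tol=0.295, Σhalf²=0.292081
  -E: nom -12.640 → Σnom=-65.270; wc +0.300/-0.335 → slack +1.215/-1.539; half-tol=0.318, Σhalf²=0.392887
  +F: nom +44.600 → Σnom=-20.670; wc +0.207/-0.430 → slack +1.422/-1.969; half-tol=0.319, Σhalf²=0.494330
  -G: nom -32.030 → Σnom=-52.700; wc +0.100/-0.100 → slack +1.522/-2.069; half-tol=0.100, Σhalf²=0.504330
  -H: nom -6.530 → Σnom=-59.230; wc +0.180/-0.060 → slack +1.702/-2.129; half-tol=0.120, Σhalf²=0.518730
Nominal = -59.230. Worst-case = [-59.230 - 2.129, -59.230 + 1.702] = [-61.359, -57.528]. RSS = √0.518730 = 0.720.

nominal=-59.230 wc=[-61.359,-57.528] rss=0.720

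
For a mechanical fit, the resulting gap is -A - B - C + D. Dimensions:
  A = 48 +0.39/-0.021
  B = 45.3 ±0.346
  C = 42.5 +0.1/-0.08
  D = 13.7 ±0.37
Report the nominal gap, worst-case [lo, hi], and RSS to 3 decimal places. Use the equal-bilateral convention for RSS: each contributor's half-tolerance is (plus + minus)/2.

Stack each dimension's contribution:
  -A: nom -48.000 → Σnom=-48.000; wc +0.021/-0.390 → slack +0.021/-0.390; half-tol=0.206, Σhalf²=0.042230
  -B: nom -45.300 → Σnom=-93.300; wc +0.346/-0.346 → slack +0.367/-0.736; half-tol=0.346, Σhalf²=0.161946
  -C: nom -42.500 → Σnom=-135.800; wc +0.080/-0.100 → slack +0.447/-0.836; half-tol=0.090, Σhalf²=0.170046
  +D: nom +13.700 → Σnom=-122.100; wc +0.370/-0.370 → slack +0.817/-1.206; half-tol=0.370, Σhalf²=0.306946
Nominal = -122.100. Worst-case = [-122.100 - 1.206, -122.100 + 0.817] = [-123.306, -121.283]. RSS = √0.306946 = 0.554.

nominal=-122.100 wc=[-123.306,-121.283] rss=0.554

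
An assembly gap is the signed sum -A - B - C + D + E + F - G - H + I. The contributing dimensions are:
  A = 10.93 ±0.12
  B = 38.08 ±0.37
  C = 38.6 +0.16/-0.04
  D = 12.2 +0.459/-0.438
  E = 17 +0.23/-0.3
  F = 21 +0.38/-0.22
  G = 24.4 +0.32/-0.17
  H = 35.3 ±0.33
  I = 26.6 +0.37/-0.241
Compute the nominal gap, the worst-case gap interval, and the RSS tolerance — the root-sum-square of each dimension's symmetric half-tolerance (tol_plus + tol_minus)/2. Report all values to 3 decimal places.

nominal=-70.510 wc=[-73.009,-68.041] rss=0.886

Stack each dimension's contribution:
  -A: nom -10.930 → Σnom=-10.930; wc +0.120/-0.120 → slack +0.120/-0.120; half-tol=0.120, Σhalf²=0.014400
  -B: nom -38.080 → Σnom=-49.010; wc +0.370/-0.370 → slack +0.490/-0.490; half-tol=0.370, Σhalf²=0.151300
  -C: nom -38.600 → Σnom=-87.610; wc +0.040/-0.160 → slack +0.530/-0.650; half-tol=0.100, Σhalf²=0.161300
  +D: nom +12.200 → Σnom=-75.410; wc +0.459/-0.438 → slack +0.989/-1.088; half-tol=0.449, Σhalf²=0.362452
  +E: nom +17.000 → Σnom=-58.410; wc +0.230/-0.300 → slack +1.219/-1.388; half-tol=0.265, Σhalf²=0.432677
  +F: nom +21.000 → Σnom=-37.410; wc +0.380/-0.220 → slack +1.599/-1.608; half-tol=0.300, Σhalf²=0.522677
  -G: nom -24.400 → Σnom=-61.810; wc +0.170/-0.320 → slack +1.769/-1.928; half-tol=0.245, Σhalf²=0.582702
  -H: nom -35.300 → Σnom=-97.110; wc +0.330/-0.330 → slack +2.099/-2.258; half-tol=0.330, Σhalf²=0.691602
  +I: nom +26.600 → Σnom=-70.510; wc +0.370/-0.241 → slack +2.469/-2.499; half-tol=0.305, Σhalf²=0.784932
Nominal = -70.510. Worst-case = [-70.510 - 2.499, -70.510 + 2.469] = [-73.009, -68.041]. RSS = √0.784932 = 0.886.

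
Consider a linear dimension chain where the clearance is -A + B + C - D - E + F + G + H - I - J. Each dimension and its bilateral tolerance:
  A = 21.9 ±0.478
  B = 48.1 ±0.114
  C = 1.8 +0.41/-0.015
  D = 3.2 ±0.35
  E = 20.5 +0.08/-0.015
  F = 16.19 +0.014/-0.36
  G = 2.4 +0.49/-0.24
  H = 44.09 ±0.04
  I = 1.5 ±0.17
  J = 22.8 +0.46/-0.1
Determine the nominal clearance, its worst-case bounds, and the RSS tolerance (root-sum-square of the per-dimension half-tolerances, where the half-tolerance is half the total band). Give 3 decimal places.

nominal=42.680 wc=[40.373,44.861] rss=0.830

Stack each dimension's contribution:
  -A: nom -21.900 → Σnom=-21.900; wc +0.478/-0.478 → slack +0.478/-0.478; half-tol=0.478, Σhalf²=0.228484
  +B: nom +48.100 → Σnom=26.200; wc +0.114/-0.114 → slack +0.592/-0.592; half-tol=0.114, Σhalf²=0.241480
  +C: nom +1.800 → Σnom=28.000; wc +0.410/-0.015 → slack +1.002/-0.607; half-tol=0.212, Σhalf²=0.286636
  -D: nom -3.200 → Σnom=24.800; wc +0.350/-0.350 → slack +1.352/-0.957; half-tol=0.350, Σhalf²=0.409136
  -E: nom -20.500 → Σnom=4.300; wc +0.015/-0.080 → slack +1.367/-1.037; half-tol=0.048, Σhalf²=0.411392
  +F: nom +16.190 → Σnom=20.490; wc +0.014/-0.360 → slack +1.381/-1.397; half-tol=0.187, Σhalf²=0.446361
  +G: nom +2.400 → Σnom=22.890; wc +0.490/-0.240 → slack +1.871/-1.637; half-tol=0.365, Σhalf²=0.579587
  +H: nom +44.090 → Σnom=66.980; wc +0.040/-0.040 → slack +1.911/-1.677; half-tol=0.040, Σhalf²=0.581187
  -I: nom -1.500 → Σnom=65.480; wc +0.170/-0.170 → slack +2.081/-1.847; half-tol=0.170, Σhalf²=0.610087
  -J: nom -22.800 → Σnom=42.680; wc +0.100/-0.460 → slack +2.181/-2.307; half-tol=0.280, Σhalf²=0.688487
Nominal = 42.680. Worst-case = [42.680 - 2.307, 42.680 + 2.181] = [40.373, 44.861]. RSS = √0.688487 = 0.830.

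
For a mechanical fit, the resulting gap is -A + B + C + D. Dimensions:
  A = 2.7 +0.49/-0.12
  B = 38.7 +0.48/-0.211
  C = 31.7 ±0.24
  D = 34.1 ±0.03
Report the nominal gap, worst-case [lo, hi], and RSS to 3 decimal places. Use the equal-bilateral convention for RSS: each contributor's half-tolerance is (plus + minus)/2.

nominal=101.800 wc=[100.829,102.670] rss=0.520

Stack each dimension's contribution:
  -A: nom -2.700 → Σnom=-2.700; wc +0.120/-0.490 → slack +0.120/-0.490; half-tol=0.305, Σhalf²=0.093025
  +B: nom +38.700 → Σnom=36.000; wc +0.480/-0.211 → slack +0.600/-0.701; half-tol=0.345, Σhalf²=0.212395
  +C: nom +31.700 → Σnom=67.700; wc +0.240/-0.240 → slack +0.840/-0.941; half-tol=0.240, Σhalf²=0.269995
  +D: nom +34.100 → Σnom=101.800; wc +0.030/-0.030 → slack +0.870/-0.971; half-tol=0.030, Σhalf²=0.270895
Nominal = 101.800. Worst-case = [101.800 - 0.971, 101.800 + 0.870] = [100.829, 102.670]. RSS = √0.270895 = 0.520.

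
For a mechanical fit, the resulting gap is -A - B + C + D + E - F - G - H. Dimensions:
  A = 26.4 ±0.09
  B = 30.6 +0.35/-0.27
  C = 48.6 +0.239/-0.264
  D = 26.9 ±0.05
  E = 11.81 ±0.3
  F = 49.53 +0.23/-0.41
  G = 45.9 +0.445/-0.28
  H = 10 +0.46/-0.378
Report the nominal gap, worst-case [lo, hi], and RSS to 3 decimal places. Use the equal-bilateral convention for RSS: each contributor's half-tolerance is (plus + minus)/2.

Stack each dimension's contribution:
  -A: nom -26.400 → Σnom=-26.400; wc +0.090/-0.090 → slack +0.090/-0.090; half-tol=0.090, Σhalf²=0.008100
  -B: nom -30.600 → Σnom=-57.000; wc +0.270/-0.350 → slack +0.360/-0.440; half-tol=0.310, Σhalf²=0.104200
  +C: nom +48.600 → Σnom=-8.400; wc +0.239/-0.264 → slack +0.599/-0.704; half-tol=0.252, Σhalf²=0.167452
  +D: nom +26.900 → Σnom=18.500; wc +0.050/-0.050 → slack +0.649/-0.754; half-tol=0.050, Σhalf²=0.169952
  +E: nom +11.810 → Σnom=30.310; wc +0.300/-0.300 → slack +0.949/-1.054; half-tol=0.300, Σhalf²=0.259952
  -F: nom -49.530 → Σnom=-19.220; wc +0.410/-0.230 → slack +1.359/-1.284; half-tol=0.320, Σhalf²=0.362352
  -G: nom -45.900 → Σnom=-65.120; wc +0.280/-0.445 → slack +1.639/-1.729; half-tol=0.363, Σhalf²=0.493758
  -H: nom -10.000 → Σnom=-75.120; wc +0.378/-0.460 → slack +2.017/-2.189; half-tol=0.419, Σhalf²=0.669320
Nominal = -75.120. Worst-case = [-75.120 - 2.189, -75.120 + 2.017] = [-77.309, -73.103]. RSS = √0.669320 = 0.818.

nominal=-75.120 wc=[-77.309,-73.103] rss=0.818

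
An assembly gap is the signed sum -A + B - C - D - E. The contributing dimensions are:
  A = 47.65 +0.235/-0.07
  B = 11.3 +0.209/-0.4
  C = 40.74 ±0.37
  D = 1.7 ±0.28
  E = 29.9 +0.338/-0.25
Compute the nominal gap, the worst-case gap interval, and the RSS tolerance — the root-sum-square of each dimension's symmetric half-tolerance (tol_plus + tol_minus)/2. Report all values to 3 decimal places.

Stack each dimension's contribution:
  -A: nom -47.650 → Σnom=-47.650; wc +0.070/-0.235 → slack +0.070/-0.235; half-tol=0.152, Σhalf²=0.023256
  +B: nom +11.300 → Σnom=-36.350; wc +0.209/-0.400 → slack +0.279/-0.635; half-tol=0.304, Σhalf²=0.115976
  -C: nom -40.740 → Σnom=-77.090; wc +0.370/-0.370 → slack +0.649/-1.005; half-tol=0.370, Σhalf²=0.252876
  -D: nom -1.700 → Σnom=-78.790; wc +0.280/-0.280 → slack +0.929/-1.285; half-tol=0.280, Σhalf²=0.331276
  -E: nom -29.900 → Σnom=-108.690; wc +0.250/-0.338 → slack +1.179/-1.623; half-tol=0.294, Σhalf²=0.417712
Nominal = -108.690. Worst-case = [-108.690 - 1.623, -108.690 + 1.179] = [-110.313, -107.511]. RSS = √0.417712 = 0.646.

nominal=-108.690 wc=[-110.313,-107.511] rss=0.646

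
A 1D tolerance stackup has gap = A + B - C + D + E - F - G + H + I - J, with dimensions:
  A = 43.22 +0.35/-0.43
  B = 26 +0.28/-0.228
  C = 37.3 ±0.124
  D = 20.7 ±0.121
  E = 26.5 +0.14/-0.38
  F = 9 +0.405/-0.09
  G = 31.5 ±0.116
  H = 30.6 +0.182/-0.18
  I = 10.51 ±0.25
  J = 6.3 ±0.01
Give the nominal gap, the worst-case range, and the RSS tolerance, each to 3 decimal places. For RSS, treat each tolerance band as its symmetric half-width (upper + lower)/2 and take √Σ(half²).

Stack each dimension's contribution:
  +A: nom +43.220 → Σnom=43.220; wc +0.350/-0.430 → slack +0.350/-0.430; half-tol=0.390, Σhalf²=0.152100
  +B: nom +26.000 → Σnom=69.220; wc +0.280/-0.228 → slack +0.630/-0.658; half-tol=0.254, Σhalf²=0.216616
  -C: nom -37.300 → Σnom=31.920; wc +0.124/-0.124 → slack +0.754/-0.782; half-tol=0.124, Σhalf²=0.231992
  +D: nom +20.700 → Σnom=52.620; wc +0.121/-0.121 → slack +0.875/-0.903; half-tol=0.121, Σhalf²=0.246633
  +E: nom +26.500 → Σnom=79.120; wc +0.140/-0.380 → slack +1.015/-1.283; half-tol=0.260, Σhalf²=0.314233
  -F: nom -9.000 → Σnom=70.120; wc +0.090/-0.405 → slack +1.105/-1.688; half-tol=0.247, Σhalf²=0.375489
  -G: nom -31.500 → Σnom=38.620; wc +0.116/-0.116 → slack +1.221/-1.804; half-tol=0.116, Σhalf²=0.388945
  +H: nom +30.600 → Σnom=69.220; wc +0.182/-0.180 → slack +1.403/-1.984; half-tol=0.181, Σhalf²=0.421706
  +I: nom +10.510 → Σnom=79.730; wc +0.250/-0.250 → slack +1.653/-2.234; half-tol=0.250, Σhalf²=0.484206
  -J: nom -6.300 → Σnom=73.430; wc +0.010/-0.010 → slack +1.663/-2.244; half-tol=0.010, Σhalf²=0.484306
Nominal = 73.430. Worst-case = [73.430 - 2.244, 73.430 + 1.663] = [71.186, 75.093]. RSS = √0.484306 = 0.696.

nominal=73.430 wc=[71.186,75.093] rss=0.696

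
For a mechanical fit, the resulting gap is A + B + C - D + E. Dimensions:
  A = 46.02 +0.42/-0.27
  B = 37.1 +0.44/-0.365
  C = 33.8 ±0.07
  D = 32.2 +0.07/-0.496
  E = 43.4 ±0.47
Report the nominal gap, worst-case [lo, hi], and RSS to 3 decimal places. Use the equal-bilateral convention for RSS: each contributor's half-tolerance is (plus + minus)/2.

nominal=128.120 wc=[126.875,130.016] rss=0.766

Stack each dimension's contribution:
  +A: nom +46.020 → Σnom=46.020; wc +0.420/-0.270 → slack +0.420/-0.270; half-tol=0.345, Σhalf²=0.119025
  +B: nom +37.100 → Σnom=83.120; wc +0.440/-0.365 → slack +0.860/-0.635; half-tol=0.402, Σhalf²=0.281031
  +C: nom +33.800 → Σnom=116.920; wc +0.070/-0.070 → slack +0.930/-0.705; half-tol=0.070, Σhalf²=0.285931
  -D: nom -32.200 → Σnom=84.720; wc +0.496/-0.070 → slack +1.426/-0.775; half-tol=0.283, Σhalf²=0.366020
  +E: nom +43.400 → Σnom=128.120; wc +0.470/-0.470 → slack +1.896/-1.245; half-tol=0.470, Σhalf²=0.586920
Nominal = 128.120. Worst-case = [128.120 - 1.245, 128.120 + 1.896] = [126.875, 130.016]. RSS = √0.586920 = 0.766.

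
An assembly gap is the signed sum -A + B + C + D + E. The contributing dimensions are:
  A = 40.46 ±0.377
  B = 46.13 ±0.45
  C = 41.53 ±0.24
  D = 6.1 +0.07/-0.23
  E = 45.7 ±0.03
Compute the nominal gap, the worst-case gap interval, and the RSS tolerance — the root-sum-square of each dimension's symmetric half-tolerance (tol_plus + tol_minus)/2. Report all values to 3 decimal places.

Stack each dimension's contribution:
  -A: nom -40.460 → Σnom=-40.460; wc +0.377/-0.377 → slack +0.377/-0.377; half-tol=0.377, Σhalf²=0.142129
  +B: nom +46.130 → Σnom=5.670; wc +0.450/-0.450 → slack +0.827/-0.827; half-tol=0.450, Σhalf²=0.344629
  +C: nom +41.530 → Σnom=47.200; wc +0.240/-0.240 → slack +1.067/-1.067; half-tol=0.240, Σhalf²=0.402229
  +D: nom +6.100 → Σnom=53.300; wc +0.070/-0.230 → slack +1.137/-1.297; half-tol=0.150, Σhalf²=0.424729
  +E: nom +45.700 → Σnom=99.000; wc +0.030/-0.030 → slack +1.167/-1.327; half-tol=0.030, Σhalf²=0.425629
Nominal = 99.000. Worst-case = [99.000 - 1.327, 99.000 + 1.167] = [97.673, 100.167]. RSS = √0.425629 = 0.652.

nominal=99.000 wc=[97.673,100.167] rss=0.652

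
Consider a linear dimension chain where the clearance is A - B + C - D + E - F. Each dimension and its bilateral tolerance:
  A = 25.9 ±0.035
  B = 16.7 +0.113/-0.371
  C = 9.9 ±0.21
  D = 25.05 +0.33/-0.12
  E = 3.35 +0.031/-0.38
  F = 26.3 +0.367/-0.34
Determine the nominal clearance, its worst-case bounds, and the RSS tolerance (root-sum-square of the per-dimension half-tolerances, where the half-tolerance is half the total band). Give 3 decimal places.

nominal=-28.900 wc=[-30.335,-27.793] rss=0.567

Stack each dimension's contribution:
  +A: nom +25.900 → Σnom=25.900; wc +0.035/-0.035 → slack +0.035/-0.035; half-tol=0.035, Σhalf²=0.001225
  -B: nom -16.700 → Σnom=9.200; wc +0.371/-0.113 → slack +0.406/-0.148; half-tol=0.242, Σhalf²=0.059789
  +C: nom +9.900 → Σnom=19.100; wc +0.210/-0.210 → slack +0.616/-0.358; half-tol=0.210, Σhalf²=0.103889
  -D: nom -25.050 → Σnom=-5.950; wc +0.120/-0.330 → slack +0.736/-0.688; half-tol=0.225, Σhalf²=0.154514
  +E: nom +3.350 → Σnom=-2.600; wc +0.031/-0.380 → slack +0.767/-1.068; half-tol=0.206, Σhalf²=0.196744
  -F: nom -26.300 → Σnom=-28.900; wc +0.340/-0.367 → slack +1.107/-1.435; half-tol=0.354, Σhalf²=0.321707
Nominal = -28.900. Worst-case = [-28.900 - 1.435, -28.900 + 1.107] = [-30.335, -27.793]. RSS = √0.321707 = 0.567.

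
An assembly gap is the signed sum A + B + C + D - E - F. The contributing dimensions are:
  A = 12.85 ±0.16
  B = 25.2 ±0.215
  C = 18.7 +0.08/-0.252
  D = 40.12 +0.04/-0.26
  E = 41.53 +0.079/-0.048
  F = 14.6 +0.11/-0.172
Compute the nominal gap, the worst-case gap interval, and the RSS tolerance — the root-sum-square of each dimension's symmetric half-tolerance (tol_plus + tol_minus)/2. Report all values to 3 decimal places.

Stack each dimension's contribution:
  +A: nom +12.850 → Σnom=12.850; wc +0.160/-0.160 → slack +0.160/-0.160; half-tol=0.160, Σhalf²=0.025600
  +B: nom +25.200 → Σnom=38.050; wc +0.215/-0.215 → slack +0.375/-0.375; half-tol=0.215, Σhalf²=0.071825
  +C: nom +18.700 → Σnom=56.750; wc +0.080/-0.252 → slack +0.455/-0.627; half-tol=0.166, Σhalf²=0.099381
  +D: nom +40.120 → Σnom=96.870; wc +0.040/-0.260 → slack +0.495/-0.887; half-tol=0.150, Σhalf²=0.121881
  -E: nom -41.530 → Σnom=55.340; wc +0.048/-0.079 → slack +0.543/-0.966; half-tol=0.064, Σhalf²=0.125913
  -F: nom -14.600 → Σnom=40.740; wc +0.172/-0.110 → slack +0.715/-1.076; half-tol=0.141, Σhalf²=0.145794
Nominal = 40.740. Worst-case = [40.740 - 1.076, 40.740 + 0.715] = [39.664, 41.455]. RSS = √0.145794 = 0.382.

nominal=40.740 wc=[39.664,41.455] rss=0.382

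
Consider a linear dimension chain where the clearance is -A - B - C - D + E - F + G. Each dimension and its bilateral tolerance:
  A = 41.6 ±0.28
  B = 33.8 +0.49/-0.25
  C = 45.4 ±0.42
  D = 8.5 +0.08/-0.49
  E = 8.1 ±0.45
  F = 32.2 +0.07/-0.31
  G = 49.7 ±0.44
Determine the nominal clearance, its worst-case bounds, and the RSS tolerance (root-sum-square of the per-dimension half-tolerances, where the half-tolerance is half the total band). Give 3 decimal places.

nominal=-103.700 wc=[-105.930,-101.060] rss=0.951

Stack each dimension's contribution:
  -A: nom -41.600 → Σnom=-41.600; wc +0.280/-0.280 → slack +0.280/-0.280; half-tol=0.280, Σhalf²=0.078400
  -B: nom -33.800 → Σnom=-75.400; wc +0.250/-0.490 → slack +0.530/-0.770; half-tol=0.370, Σhalf²=0.215300
  -C: nom -45.400 → Σnom=-120.800; wc +0.420/-0.420 → slack +0.950/-1.190; half-tol=0.420, Σhalf²=0.391700
  -D: nom -8.500 → Σnom=-129.300; wc +0.490/-0.080 → slack +1.440/-1.270; half-tol=0.285, Σhalf²=0.472925
  +E: nom +8.100 → Σnom=-121.200; wc +0.450/-0.450 → slack +1.890/-1.720; half-tol=0.450, Σhalf²=0.675425
  -F: nom -32.200 → Σnom=-153.400; wc +0.310/-0.070 → slack +2.200/-1.790; half-tol=0.190, Σhalf²=0.711525
  +G: nom +49.700 → Σnom=-103.700; wc +0.440/-0.440 → slack +2.640/-2.230; half-tol=0.440, Σhalf²=0.905125
Nominal = -103.700. Worst-case = [-103.700 - 2.230, -103.700 + 2.640] = [-105.930, -101.060]. RSS = √0.905125 = 0.951.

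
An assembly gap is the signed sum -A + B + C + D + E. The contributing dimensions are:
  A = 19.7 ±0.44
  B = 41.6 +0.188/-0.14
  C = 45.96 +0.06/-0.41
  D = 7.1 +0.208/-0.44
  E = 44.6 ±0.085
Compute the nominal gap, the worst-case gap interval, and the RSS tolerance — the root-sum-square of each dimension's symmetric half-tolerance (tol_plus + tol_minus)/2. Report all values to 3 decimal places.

nominal=119.560 wc=[118.045,120.541] rss=0.623

Stack each dimension's contribution:
  -A: nom -19.700 → Σnom=-19.700; wc +0.440/-0.440 → slack +0.440/-0.440; half-tol=0.440, Σhalf²=0.193600
  +B: nom +41.600 → Σnom=21.900; wc +0.188/-0.140 → slack +0.628/-0.580; half-tol=0.164, Σhalf²=0.220496
  +C: nom +45.960 → Σnom=67.860; wc +0.060/-0.410 → slack +0.688/-0.990; half-tol=0.235, Σhalf²=0.275721
  +D: nom +7.100 → Σnom=74.960; wc +0.208/-0.440 → slack +0.896/-1.430; half-tol=0.324, Σhalf²=0.380697
  +E: nom +44.600 → Σnom=119.560; wc +0.085/-0.085 → slack +0.981/-1.515; half-tol=0.085, Σhalf²=0.387922
Nominal = 119.560. Worst-case = [119.560 - 1.515, 119.560 + 0.981] = [118.045, 120.541]. RSS = √0.387922 = 0.623.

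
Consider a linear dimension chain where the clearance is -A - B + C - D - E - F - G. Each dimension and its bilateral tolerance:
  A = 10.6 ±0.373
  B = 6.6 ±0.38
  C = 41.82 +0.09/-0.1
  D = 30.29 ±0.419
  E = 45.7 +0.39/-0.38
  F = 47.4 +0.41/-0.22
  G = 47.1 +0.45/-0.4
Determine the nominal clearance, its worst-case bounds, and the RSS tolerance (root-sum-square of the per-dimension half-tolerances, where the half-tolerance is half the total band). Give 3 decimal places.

nominal=-145.870 wc=[-148.392,-143.608] rss=0.947

Stack each dimension's contribution:
  -A: nom -10.600 → Σnom=-10.600; wc +0.373/-0.373 → slack +0.373/-0.373; half-tol=0.373, Σhalf²=0.139129
  -B: nom -6.600 → Σnom=-17.200; wc +0.380/-0.380 → slack +0.753/-0.753; half-tol=0.380, Σhalf²=0.283529
  +C: nom +41.820 → Σnom=24.620; wc +0.090/-0.100 → slack +0.843/-0.853; half-tol=0.095, Σhalf²=0.292554
  -D: nom -30.290 → Σnom=-5.670; wc +0.419/-0.419 → slack +1.262/-1.272; half-tol=0.419, Σhalf²=0.468115
  -E: nom -45.700 → Σnom=-51.370; wc +0.380/-0.390 → slack +1.642/-1.662; half-tol=0.385, Σhalf²=0.616340
  -F: nom -47.400 → Σnom=-98.770; wc +0.220/-0.410 → slack +1.862/-2.072; half-tol=0.315, Σhalf²=0.715565
  -G: nom -47.100 → Σnom=-145.870; wc +0.400/-0.450 → slack +2.262/-2.522; half-tol=0.425, Σhalf²=0.896190
Nominal = -145.870. Worst-case = [-145.870 - 2.522, -145.870 + 2.262] = [-148.392, -143.608]. RSS = √0.896190 = 0.947.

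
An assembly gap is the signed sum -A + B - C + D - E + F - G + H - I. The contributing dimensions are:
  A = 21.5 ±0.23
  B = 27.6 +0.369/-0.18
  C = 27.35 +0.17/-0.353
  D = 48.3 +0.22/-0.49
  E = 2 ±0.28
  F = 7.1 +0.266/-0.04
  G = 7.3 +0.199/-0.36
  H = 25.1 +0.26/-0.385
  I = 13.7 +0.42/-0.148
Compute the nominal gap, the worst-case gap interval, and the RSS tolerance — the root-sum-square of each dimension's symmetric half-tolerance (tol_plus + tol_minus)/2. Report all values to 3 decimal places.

nominal=36.250 wc=[33.856,38.736] rss=0.829

Stack each dimension's contribution:
  -A: nom -21.500 → Σnom=-21.500; wc +0.230/-0.230 → slack +0.230/-0.230; half-tol=0.230, Σhalf²=0.052900
  +B: nom +27.600 → Σnom=6.100; wc +0.369/-0.180 → slack +0.599/-0.410; half-tol=0.274, Σhalf²=0.128250
  -C: nom -27.350 → Σnom=-21.250; wc +0.353/-0.170 → slack +0.952/-0.580; half-tol=0.262, Σhalf²=0.196632
  +D: nom +48.300 → Σnom=27.050; wc +0.220/-0.490 → slack +1.172/-1.070; half-tol=0.355, Σhalf²=0.322657
  -E: nom -2.000 → Σnom=25.050; wc +0.280/-0.280 → slack +1.452/-1.350; half-tol=0.280, Σhalf²=0.401058
  +F: nom +7.100 → Σnom=32.150; wc +0.266/-0.040 → slack +1.718/-1.390; half-tol=0.153, Σhalf²=0.424467
  -G: nom -7.300 → Σnom=24.850; wc +0.360/-0.199 → slack +2.078/-1.589; half-tol=0.279, Σhalf²=0.502587
  +H: nom +25.100 → Σnom=49.950; wc +0.260/-0.385 → slack +2.338/-1.974; half-tol=0.323, Σhalf²=0.606593
  -I: nom -13.700 → Σnom=36.250; wc +0.148/-0.420 → slack +2.486/-2.394; half-tol=0.284, Σhalf²=0.687249
Nominal = 36.250. Worst-case = [36.250 - 2.394, 36.250 + 2.486] = [33.856, 38.736]. RSS = √0.687249 = 0.829.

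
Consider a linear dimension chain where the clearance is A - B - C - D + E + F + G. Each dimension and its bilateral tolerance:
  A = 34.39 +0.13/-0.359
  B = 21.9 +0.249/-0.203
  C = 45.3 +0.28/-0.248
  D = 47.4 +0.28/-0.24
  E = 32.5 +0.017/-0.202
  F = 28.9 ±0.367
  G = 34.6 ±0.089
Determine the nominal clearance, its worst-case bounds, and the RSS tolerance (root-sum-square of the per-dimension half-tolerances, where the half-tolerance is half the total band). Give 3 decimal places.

nominal=15.790 wc=[13.964,17.084] rss=0.635

Stack each dimension's contribution:
  +A: nom +34.390 → Σnom=34.390; wc +0.130/-0.359 → slack +0.130/-0.359; half-tol=0.244, Σhalf²=0.059780
  -B: nom -21.900 → Σnom=12.490; wc +0.203/-0.249 → slack +0.333/-0.608; half-tol=0.226, Σhalf²=0.110856
  -C: nom -45.300 → Σnom=-32.810; wc +0.248/-0.280 → slack +0.581/-0.888; half-tol=0.264, Σhalf²=0.180552
  -D: nom -47.400 → Σnom=-80.210; wc +0.240/-0.280 → slack +0.821/-1.168; half-tol=0.260, Σhalf²=0.248152
  +E: nom +32.500 → Σnom=-47.710; wc +0.017/-0.202 → slack +0.838/-1.370; half-tol=0.110, Σhalf²=0.260142
  +F: nom +28.900 → Σnom=-18.810; wc +0.367/-0.367 → slack +1.205/-1.737; half-tol=0.367, Σhalf²=0.394832
  +G: nom +34.600 → Σnom=15.790; wc +0.089/-0.089 → slack +1.294/-1.826; half-tol=0.089, Σhalf²=0.402753
Nominal = 15.790. Worst-case = [15.790 - 1.826, 15.790 + 1.294] = [13.964, 17.084]. RSS = √0.402753 = 0.635.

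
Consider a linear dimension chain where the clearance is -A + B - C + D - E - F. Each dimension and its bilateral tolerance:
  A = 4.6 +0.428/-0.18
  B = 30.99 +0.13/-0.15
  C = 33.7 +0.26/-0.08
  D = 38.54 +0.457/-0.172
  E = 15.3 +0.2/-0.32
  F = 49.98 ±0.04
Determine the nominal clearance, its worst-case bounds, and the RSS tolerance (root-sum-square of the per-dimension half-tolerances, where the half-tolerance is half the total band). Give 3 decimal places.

Stack each dimension's contribution:
  -A: nom -4.600 → Σnom=-4.600; wc +0.180/-0.428 → slack +0.180/-0.428; half-tol=0.304, Σhalf²=0.092416
  +B: nom +30.990 → Σnom=26.390; wc +0.130/-0.150 → slack +0.310/-0.578; half-tol=0.140, Σhalf²=0.112016
  -C: nom -33.700 → Σnom=-7.310; wc +0.080/-0.260 → slack +0.390/-0.838; half-tol=0.170, Σhalf²=0.140916
  +D: nom +38.540 → Σnom=31.230; wc +0.457/-0.172 → slack +0.847/-1.010; half-tol=0.315, Σhalf²=0.239826
  -E: nom -15.300 → Σnom=15.930; wc +0.320/-0.200 → slack +1.167/-1.210; half-tol=0.260, Σhalf²=0.307426
  -F: nom -49.980 → Σnom=-34.050; wc +0.040/-0.040 → slack +1.207/-1.250; half-tol=0.040, Σhalf²=0.309026
Nominal = -34.050. Worst-case = [-34.050 - 1.250, -34.050 + 1.207] = [-35.300, -32.843]. RSS = √0.309026 = 0.556.

nominal=-34.050 wc=[-35.300,-32.843] rss=0.556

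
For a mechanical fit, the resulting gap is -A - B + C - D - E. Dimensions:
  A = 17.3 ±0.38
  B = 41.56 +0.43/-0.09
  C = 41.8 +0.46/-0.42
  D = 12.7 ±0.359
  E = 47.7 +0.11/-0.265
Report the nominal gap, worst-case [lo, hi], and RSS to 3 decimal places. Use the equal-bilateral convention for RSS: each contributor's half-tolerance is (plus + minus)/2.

Stack each dimension's contribution:
  -A: nom -17.300 → Σnom=-17.300; wc +0.380/-0.380 → slack +0.380/-0.380; half-tol=0.380, Σhalf²=0.144400
  -B: nom -41.560 → Σnom=-58.860; wc +0.090/-0.430 → slack +0.470/-0.810; half-tol=0.260, Σhalf²=0.212000
  +C: nom +41.800 → Σnom=-17.060; wc +0.460/-0.420 → slack +0.930/-1.230; half-tol=0.440, Σhalf²=0.405600
  -D: nom -12.700 → Σnom=-29.760; wc +0.359/-0.359 → slack +1.289/-1.589; half-tol=0.359, Σhalf²=0.534481
  -E: nom -47.700 → Σnom=-77.460; wc +0.265/-0.110 → slack +1.554/-1.699; half-tol=0.188, Σhalf²=0.569637
Nominal = -77.460. Worst-case = [-77.460 - 1.699, -77.460 + 1.554] = [-79.159, -75.906]. RSS = √0.569637 = 0.755.

nominal=-77.460 wc=[-79.159,-75.906] rss=0.755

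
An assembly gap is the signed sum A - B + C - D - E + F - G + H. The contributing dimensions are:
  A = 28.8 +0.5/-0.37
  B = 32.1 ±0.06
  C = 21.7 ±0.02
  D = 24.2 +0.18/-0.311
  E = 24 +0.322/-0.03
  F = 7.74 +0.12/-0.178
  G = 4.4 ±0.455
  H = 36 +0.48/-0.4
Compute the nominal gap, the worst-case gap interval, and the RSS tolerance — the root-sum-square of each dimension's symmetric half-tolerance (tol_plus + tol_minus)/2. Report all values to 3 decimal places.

Stack each dimension's contribution:
  +A: nom +28.800 → Σnom=28.800; wc +0.500/-0.370 → slack +0.500/-0.370; half-tol=0.435, Σhalf²=0.189225
  -B: nom -32.100 → Σnom=-3.300; wc +0.060/-0.060 → slack +0.560/-0.430; half-tol=0.060, Σhalf²=0.192825
  +C: nom +21.700 → Σnom=18.400; wc +0.020/-0.020 → slack +0.580/-0.450; half-tol=0.020, Σhalf²=0.193225
  -D: nom -24.200 → Σnom=-5.800; wc +0.311/-0.180 → slack +0.891/-0.630; half-tol=0.245, Σhalf²=0.253495
  -E: nom -24.000 → Σnom=-29.800; wc +0.030/-0.322 → slack +0.921/-0.952; half-tol=0.176, Σhalf²=0.284471
  +F: nom +7.740 → Σnom=-22.060; wc +0.120/-0.178 → slack +1.041/-1.130; half-tol=0.149, Σhalf²=0.306672
  -G: nom -4.400 → Σnom=-26.460; wc +0.455/-0.455 → slack +1.496/-1.585; half-tol=0.455, Σhalf²=0.513697
  +H: nom +36.000 → Σnom=9.540; wc +0.480/-0.400 → slack +1.976/-1.985; half-tol=0.440, Σhalf²=0.707297
Nominal = 9.540. Worst-case = [9.540 - 1.985, 9.540 + 1.976] = [7.555, 11.516]. RSS = √0.707297 = 0.841.

nominal=9.540 wc=[7.555,11.516] rss=0.841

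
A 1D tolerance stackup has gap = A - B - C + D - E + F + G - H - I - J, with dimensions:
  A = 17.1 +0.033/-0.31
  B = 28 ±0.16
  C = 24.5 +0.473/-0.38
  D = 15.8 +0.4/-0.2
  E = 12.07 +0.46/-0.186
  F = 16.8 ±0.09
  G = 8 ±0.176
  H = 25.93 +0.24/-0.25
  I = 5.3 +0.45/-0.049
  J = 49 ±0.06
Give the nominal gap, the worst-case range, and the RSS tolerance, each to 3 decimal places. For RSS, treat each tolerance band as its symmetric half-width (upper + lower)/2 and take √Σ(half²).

nominal=-87.100 wc=[-89.719,-85.316] rss=0.772

Stack each dimension's contribution:
  +A: nom +17.100 → Σnom=17.100; wc +0.033/-0.310 → slack +0.033/-0.310; half-tol=0.171, Σhalf²=0.029412
  -B: nom -28.000 → Σnom=-10.900; wc +0.160/-0.160 → slack +0.193/-0.470; half-tol=0.160, Σhalf²=0.055012
  -C: nom -24.500 → Σnom=-35.400; wc +0.380/-0.473 → slack +0.573/-0.943; half-tol=0.426, Σhalf²=0.236914
  +D: nom +15.800 → Σnom=-19.600; wc +0.400/-0.200 → slack +0.973/-1.143; half-tol=0.300, Σhalf²=0.326914
  -E: nom -12.070 → Σnom=-31.670; wc +0.186/-0.460 → slack +1.159/-1.603; half-tol=0.323, Σhalf²=0.431244
  +F: nom +16.800 → Σnom=-14.870; wc +0.090/-0.090 → slack +1.249/-1.693; half-tol=0.090, Σhalf²=0.439343
  +G: nom +8.000 → Σnom=-6.870; wc +0.176/-0.176 → slack +1.425/-1.869; half-tol=0.176, Σhalf²=0.470320
  -H: nom -25.930 → Σnom=-32.800; wc +0.250/-0.240 → slack +1.675/-2.109; half-tol=0.245, Σhalf²=0.530344
  -I: nom -5.300 → Σnom=-38.100; wc +0.049/-0.450 → slack +1.724/-2.559; half-tol=0.249, Σhalf²=0.592595
  -J: nom -49.000 → Σnom=-87.100; wc +0.060/-0.060 → slack +1.784/-2.619; half-tol=0.060, Σhalf²=0.596195
Nominal = -87.100. Worst-case = [-87.100 - 2.619, -87.100 + 1.784] = [-89.719, -85.316]. RSS = √0.596195 = 0.772.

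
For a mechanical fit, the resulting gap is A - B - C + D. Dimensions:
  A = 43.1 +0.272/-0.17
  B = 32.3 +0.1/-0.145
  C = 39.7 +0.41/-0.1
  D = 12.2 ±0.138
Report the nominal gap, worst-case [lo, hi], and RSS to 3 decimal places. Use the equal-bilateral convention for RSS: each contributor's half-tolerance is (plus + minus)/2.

Stack each dimension's contribution:
  +A: nom +43.100 → Σnom=43.100; wc +0.272/-0.170 → slack +0.272/-0.170; half-tol=0.221, Σhalf²=0.048841
  -B: nom -32.300 → Σnom=10.800; wc +0.145/-0.100 → slack +0.417/-0.270; half-tol=0.122, Σhalf²=0.063847
  -C: nom -39.700 → Σnom=-28.900; wc +0.100/-0.410 → slack +0.517/-0.680; half-tol=0.255, Σhalf²=0.128872
  +D: nom +12.200 → Σnom=-16.700; wc +0.138/-0.138 → slack +0.655/-0.818; half-tol=0.138, Σhalf²=0.147916
Nominal = -16.700. Worst-case = [-16.700 - 0.818, -16.700 + 0.655] = [-17.518, -16.045]. RSS = √0.147916 = 0.385.

nominal=-16.700 wc=[-17.518,-16.045] rss=0.385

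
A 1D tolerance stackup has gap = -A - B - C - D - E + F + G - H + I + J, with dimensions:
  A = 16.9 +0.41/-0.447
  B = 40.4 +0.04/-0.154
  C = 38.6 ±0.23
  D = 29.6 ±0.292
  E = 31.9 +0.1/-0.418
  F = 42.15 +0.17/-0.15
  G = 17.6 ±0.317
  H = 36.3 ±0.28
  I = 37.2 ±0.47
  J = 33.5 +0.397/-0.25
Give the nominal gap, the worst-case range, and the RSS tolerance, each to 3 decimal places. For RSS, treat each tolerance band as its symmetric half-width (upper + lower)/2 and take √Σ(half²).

Stack each dimension's contribution:
  -A: nom -16.900 → Σnom=-16.900; wc +0.447/-0.410 → slack +0.447/-0.410; half-tol=0.428, Σhalf²=0.183612
  -B: nom -40.400 → Σnom=-57.300; wc +0.154/-0.040 → slack +0.601/-0.450; half-tol=0.097, Σhalf²=0.193021
  -C: nom -38.600 → Σnom=-95.900; wc +0.230/-0.230 → slack +0.831/-0.680; half-tol=0.230, Σhalf²=0.245921
  -D: nom -29.600 → Σnom=-125.500; wc +0.292/-0.292 → slack +1.123/-0.972; half-tol=0.292, Σhalf²=0.331185
  -E: nom -31.900 → Σnom=-157.400; wc +0.418/-0.100 → slack +1.541/-1.072; half-tol=0.259, Σhalf²=0.398266
  +F: nom +42.150 → Σnom=-115.250; wc +0.170/-0.150 → slack +1.711/-1.222; half-tol=0.160, Σhalf²=0.423866
  +G: nom +17.600 → Σnom=-97.650; wc +0.317/-0.317 → slack +2.028/-1.539; half-tol=0.317, Σhalf²=0.524355
  -H: nom -36.300 → Σnom=-133.950; wc +0.280/-0.280 → slack +2.308/-1.819; half-tol=0.280, Σhalf²=0.602755
  +I: nom +37.200 → Σnom=-96.750; wc +0.470/-0.470 → slack +2.778/-2.289; half-tol=0.470, Σhalf²=0.823655
  +J: nom +33.500 → Σnom=-63.250; wc +0.397/-0.250 → slack +3.175/-2.539; half-tol=0.324, Σhalf²=0.928308
Nominal = -63.250. Worst-case = [-63.250 - 2.539, -63.250 + 3.175] = [-65.789, -60.075]. RSS = √0.928308 = 0.963.

nominal=-63.250 wc=[-65.789,-60.075] rss=0.963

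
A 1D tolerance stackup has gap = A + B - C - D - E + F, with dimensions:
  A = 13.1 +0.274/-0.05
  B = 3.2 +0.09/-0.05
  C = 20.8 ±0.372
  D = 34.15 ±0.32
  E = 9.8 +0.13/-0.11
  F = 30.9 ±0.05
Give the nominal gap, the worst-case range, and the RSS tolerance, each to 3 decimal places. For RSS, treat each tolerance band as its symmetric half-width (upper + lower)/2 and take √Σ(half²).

nominal=-17.550 wc=[-18.522,-16.334] rss=0.537

Stack each dimension's contribution:
  +A: nom +13.100 → Σnom=13.100; wc +0.274/-0.050 → slack +0.274/-0.050; half-tol=0.162, Σhalf²=0.026244
  +B: nom +3.200 → Σnom=16.300; wc +0.090/-0.050 → slack +0.364/-0.100; half-tol=0.070, Σhalf²=0.031144
  -C: nom -20.800 → Σnom=-4.500; wc +0.372/-0.372 → slack +0.736/-0.472; half-tol=0.372, Σhalf²=0.169528
  -D: nom -34.150 → Σnom=-38.650; wc +0.320/-0.320 → slack +1.056/-0.792; half-tol=0.320, Σhalf²=0.271928
  -E: nom -9.800 → Σnom=-48.450; wc +0.110/-0.130 → slack +1.166/-0.922; half-tol=0.120, Σhalf²=0.286328
  +F: nom +30.900 → Σnom=-17.550; wc +0.050/-0.050 → slack +1.216/-0.972; half-tol=0.050, Σhalf²=0.288828
Nominal = -17.550. Worst-case = [-17.550 - 0.972, -17.550 + 1.216] = [-18.522, -16.334]. RSS = √0.288828 = 0.537.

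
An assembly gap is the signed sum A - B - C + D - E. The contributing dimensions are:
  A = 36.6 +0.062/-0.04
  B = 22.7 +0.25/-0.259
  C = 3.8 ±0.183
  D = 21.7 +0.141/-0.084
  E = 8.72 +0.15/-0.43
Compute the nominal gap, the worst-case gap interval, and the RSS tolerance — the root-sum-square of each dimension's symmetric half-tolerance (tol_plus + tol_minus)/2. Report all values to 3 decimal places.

Stack each dimension's contribution:
  +A: nom +36.600 → Σnom=36.600; wc +0.062/-0.040 → slack +0.062/-0.040; half-tol=0.051, Σhalf²=0.002601
  -B: nom -22.700 → Σnom=13.900; wc +0.259/-0.250 → slack +0.321/-0.290; half-tol=0.255, Σhalf²=0.067371
  -C: nom -3.800 → Σnom=10.100; wc +0.183/-0.183 → slack +0.504/-0.473; half-tol=0.183, Σhalf²=0.100860
  +D: nom +21.700 → Σnom=31.800; wc +0.141/-0.084 → slack +0.645/-0.557; half-tol=0.112, Σhalf²=0.113517
  -E: nom -8.720 → Σnom=23.080; wc +0.430/-0.150 → slack +1.075/-0.707; half-tol=0.290, Σhalf²=0.197617
Nominal = 23.080. Worst-case = [23.080 - 0.707, 23.080 + 1.075] = [22.373, 24.155]. RSS = √0.197617 = 0.445.

nominal=23.080 wc=[22.373,24.155] rss=0.445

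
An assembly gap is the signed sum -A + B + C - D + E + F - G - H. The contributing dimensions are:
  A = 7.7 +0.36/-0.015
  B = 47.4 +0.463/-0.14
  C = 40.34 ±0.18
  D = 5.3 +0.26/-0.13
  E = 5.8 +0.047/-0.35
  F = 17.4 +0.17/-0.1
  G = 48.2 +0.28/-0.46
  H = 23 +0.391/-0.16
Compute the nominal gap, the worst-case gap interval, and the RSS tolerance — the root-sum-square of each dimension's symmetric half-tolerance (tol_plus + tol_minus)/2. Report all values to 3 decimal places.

Stack each dimension's contribution:
  -A: nom -7.700 → Σnom=-7.700; wc +0.015/-0.360 → slack +0.015/-0.360; half-tol=0.188, Σhalf²=0.035156
  +B: nom +47.400 → Σnom=39.700; wc +0.463/-0.140 → slack +0.478/-0.500; half-tol=0.301, Σhalf²=0.126058
  +C: nom +40.340 → Σnom=80.040; wc +0.180/-0.180 → slack +0.658/-0.680; half-tol=0.180, Σhalf²=0.158459
  -D: nom -5.300 → Σnom=74.740; wc +0.130/-0.260 → slack +0.788/-0.940; half-tol=0.195, Σhalf²=0.196484
  +E: nom +5.800 → Σnom=80.540; wc +0.047/-0.350 → slack +0.835/-1.290; half-tol=0.198, Σhalf²=0.235886
  +F: nom +17.400 → Σnom=97.940; wc +0.170/-0.100 → slack +1.005/-1.390; half-tol=0.135, Σhalf²=0.254111
  -G: nom -48.200 → Σnom=49.740; wc +0.460/-0.280 → slack +1.465/-1.670; half-tol=0.370, Σhalf²=0.391011
  -H: nom -23.000 → Σnom=26.740; wc +0.160/-0.391 → slack +1.625/-2.061; half-tol=0.276, Σhalf²=0.466911
Nominal = 26.740. Worst-case = [26.740 - 2.061, 26.740 + 1.625] = [24.679, 28.365]. RSS = √0.466911 = 0.683.

nominal=26.740 wc=[24.679,28.365] rss=0.683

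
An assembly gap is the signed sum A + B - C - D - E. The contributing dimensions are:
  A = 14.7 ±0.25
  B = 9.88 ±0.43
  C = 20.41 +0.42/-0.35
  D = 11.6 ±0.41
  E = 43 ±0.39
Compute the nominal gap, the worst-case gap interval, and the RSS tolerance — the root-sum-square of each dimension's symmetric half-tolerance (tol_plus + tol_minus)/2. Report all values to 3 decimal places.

Stack each dimension's contribution:
  +A: nom +14.700 → Σnom=14.700; wc +0.250/-0.250 → slack +0.250/-0.250; half-tol=0.250, Σhalf²=0.062500
  +B: nom +9.880 → Σnom=24.580; wc +0.430/-0.430 → slack +0.680/-0.680; half-tol=0.430, Σhalf²=0.247400
  -C: nom -20.410 → Σnom=4.170; wc +0.350/-0.420 → slack +1.030/-1.100; half-tol=0.385, Σhalf²=0.395625
  -D: nom -11.600 → Σnom=-7.430; wc +0.410/-0.410 → slack +1.440/-1.510; half-tol=0.410, Σhalf²=0.563725
  -E: nom -43.000 → Σnom=-50.430; wc +0.390/-0.390 → slack +1.830/-1.900; half-tol=0.390, Σhalf²=0.715825
Nominal = -50.430. Worst-case = [-50.430 - 1.900, -50.430 + 1.830] = [-52.330, -48.600]. RSS = √0.715825 = 0.846.

nominal=-50.430 wc=[-52.330,-48.600] rss=0.846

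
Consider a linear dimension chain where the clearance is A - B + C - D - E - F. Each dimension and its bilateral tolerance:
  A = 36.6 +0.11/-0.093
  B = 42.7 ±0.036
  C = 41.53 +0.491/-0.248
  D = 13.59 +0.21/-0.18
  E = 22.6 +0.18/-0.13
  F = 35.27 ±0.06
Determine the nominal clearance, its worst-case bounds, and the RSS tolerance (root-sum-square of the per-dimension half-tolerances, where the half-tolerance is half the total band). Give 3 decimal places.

nominal=-36.030 wc=[-36.857,-35.023] rss=0.462

Stack each dimension's contribution:
  +A: nom +36.600 → Σnom=36.600; wc +0.110/-0.093 → slack +0.110/-0.093; half-tol=0.102, Σhalf²=0.010302
  -B: nom -42.700 → Σnom=-6.100; wc +0.036/-0.036 → slack +0.146/-0.129; half-tol=0.036, Σhalf²=0.011598
  +C: nom +41.530 → Σnom=35.430; wc +0.491/-0.248 → slack +0.637/-0.377; half-tol=0.369, Σhalf²=0.148128
  -D: nom -13.590 → Σnom=21.840; wc +0.180/-0.210 → slack +0.817/-0.587; half-tol=0.195, Σhalf²=0.186153
  -E: nom -22.600 → Σnom=-0.760; wc +0.130/-0.180 → slack +0.947/-0.767; half-tol=0.155, Σhalf²=0.210178
  -F: nom -35.270 → Σnom=-36.030; wc +0.060/-0.060 → slack +1.007/-0.827; half-tol=0.060, Σhalf²=0.213778
Nominal = -36.030. Worst-case = [-36.030 - 0.827, -36.030 + 1.007] = [-36.857, -35.023]. RSS = √0.213778 = 0.462.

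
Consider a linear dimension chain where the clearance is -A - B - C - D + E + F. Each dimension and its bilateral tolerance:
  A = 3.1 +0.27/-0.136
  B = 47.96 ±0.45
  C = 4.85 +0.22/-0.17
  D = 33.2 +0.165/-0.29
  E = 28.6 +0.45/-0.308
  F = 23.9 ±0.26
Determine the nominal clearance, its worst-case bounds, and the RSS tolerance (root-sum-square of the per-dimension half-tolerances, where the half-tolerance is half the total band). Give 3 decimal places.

Stack each dimension's contribution:
  -A: nom -3.100 → Σnom=-3.100; wc +0.136/-0.270 → slack +0.136/-0.270; half-tol=0.203, Σhalf²=0.041209
  -B: nom -47.960 → Σnom=-51.060; wc +0.450/-0.450 → slack +0.586/-0.720; half-tol=0.450, Σhalf²=0.243709
  -C: nom -4.850 → Σnom=-55.910; wc +0.170/-0.220 → slack +0.756/-0.940; half-tol=0.195, Σhalf²=0.281734
  -D: nom -33.200 → Σnom=-89.110; wc +0.290/-0.165 → slack +1.046/-1.105; half-tol=0.227, Σhalf²=0.333490
  +E: nom +28.600 → Σnom=-60.510; wc +0.450/-0.308 → slack +1.496/-1.413; half-tol=0.379, Σhalf²=0.477131
  +F: nom +23.900 → Σnom=-36.610; wc +0.260/-0.260 → slack +1.756/-1.673; half-tol=0.260, Σhalf²=0.544731
Nominal = -36.610. Worst-case = [-36.610 - 1.673, -36.610 + 1.756] = [-38.283, -34.854]. RSS = √0.544731 = 0.738.

nominal=-36.610 wc=[-38.283,-34.854] rss=0.738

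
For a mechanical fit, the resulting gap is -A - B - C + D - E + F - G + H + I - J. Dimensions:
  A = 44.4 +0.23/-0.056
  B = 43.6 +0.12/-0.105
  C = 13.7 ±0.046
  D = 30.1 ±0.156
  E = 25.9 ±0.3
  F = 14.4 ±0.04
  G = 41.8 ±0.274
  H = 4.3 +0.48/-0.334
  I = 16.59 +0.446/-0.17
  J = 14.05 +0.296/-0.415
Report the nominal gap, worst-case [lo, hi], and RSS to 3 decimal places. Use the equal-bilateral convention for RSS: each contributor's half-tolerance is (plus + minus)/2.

nominal=-118.060 wc=[-120.026,-115.742] rss=0.783

Stack each dimension's contribution:
  -A: nom -44.400 → Σnom=-44.400; wc +0.056/-0.230 → slack +0.056/-0.230; half-tol=0.143, Σhalf²=0.020449
  -B: nom -43.600 → Σnom=-88.000; wc +0.105/-0.120 → slack +0.161/-0.350; half-tol=0.112, Σhalf²=0.033105
  -C: nom -13.700 → Σnom=-101.700; wc +0.046/-0.046 → slack +0.207/-0.396; half-tol=0.046, Σhalf²=0.035221
  +D: nom +30.100 → Σnom=-71.600; wc +0.156/-0.156 → slack +0.363/-0.552; half-tol=0.156, Σhalf²=0.059557
  -E: nom -25.900 → Σnom=-97.500; wc +0.300/-0.300 → slack +0.663/-0.852; half-tol=0.300, Σhalf²=0.149557
  +F: nom +14.400 → Σnom=-83.100; wc +0.040/-0.040 → slack +0.703/-0.892; half-tol=0.040, Σhalf²=0.151157
  -G: nom -41.800 → Σnom=-124.900; wc +0.274/-0.274 → slack +0.977/-1.166; half-tol=0.274, Σhalf²=0.226233
  +H: nom +4.300 → Σnom=-120.600; wc +0.480/-0.334 → slack +1.457/-1.500; half-tol=0.407, Σhalf²=0.391882
  +I: nom +16.590 → Σnom=-104.010; wc +0.446/-0.170 → slack +1.903/-1.670; half-tol=0.308, Σhalf²=0.486746
  -J: nom -14.050 → Σnom=-118.060; wc +0.415/-0.296 → slack +2.318/-1.966; half-tol=0.355, Σhalf²=0.613127
Nominal = -118.060. Worst-case = [-118.060 - 1.966, -118.060 + 2.318] = [-120.026, -115.742]. RSS = √0.613127 = 0.783.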